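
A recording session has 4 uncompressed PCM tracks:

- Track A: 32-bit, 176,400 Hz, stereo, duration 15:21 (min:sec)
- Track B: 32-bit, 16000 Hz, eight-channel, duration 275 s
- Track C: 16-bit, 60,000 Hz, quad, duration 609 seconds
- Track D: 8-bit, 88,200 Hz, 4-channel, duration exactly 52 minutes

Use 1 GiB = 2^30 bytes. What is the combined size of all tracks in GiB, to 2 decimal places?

Track A: 15:21 (min:sec) = 921 s; 176,400 × 921 × 4 × 2 = 1,299,715,200 bytes.
Track B: 16,000 × 275 × 4 × 8 = 140,800,000 bytes.
Track C: 60,000 × 609 × 2 × 4 = 292,320,000 bytes.
Track D: exactly 52 minutes = 3,120 s; 88,200 × 3,120 × 1 × 4 = 1,100,736,000 bytes.
Total = 2,833,571,200 bytes = 2.64 GiB.

2.64 GiB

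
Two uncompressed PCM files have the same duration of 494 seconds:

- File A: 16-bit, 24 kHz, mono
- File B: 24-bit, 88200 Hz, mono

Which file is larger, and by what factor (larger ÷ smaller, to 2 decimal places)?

File A: 24,000 × 2 × 1 = 48,000 bytes/s.
File B: 88,200 × 3 × 1 = 264,600 bytes/s.
File B is larger; ratio = 130,712,400 / 23,712,000 = 5.51.

File B, by a factor of 5.51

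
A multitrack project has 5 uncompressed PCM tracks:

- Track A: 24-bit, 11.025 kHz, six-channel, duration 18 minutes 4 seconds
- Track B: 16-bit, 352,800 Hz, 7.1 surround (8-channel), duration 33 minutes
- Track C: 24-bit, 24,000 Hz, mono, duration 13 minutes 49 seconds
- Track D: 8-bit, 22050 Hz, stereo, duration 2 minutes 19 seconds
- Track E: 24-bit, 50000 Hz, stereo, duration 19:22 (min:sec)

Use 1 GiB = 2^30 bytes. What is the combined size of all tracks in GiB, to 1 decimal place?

11.0 GiB

Track A: 18 minutes 4 seconds = 1,084 s; 11,025 × 1,084 × 3 × 6 = 215,119,800 bytes.
Track B: 33 minutes = 1,980 s; 352,800 × 1,980 × 2 × 8 = 11,176,704,000 bytes.
Track C: 13 minutes 49 seconds = 829 s; 24,000 × 829 × 3 × 1 = 59,688,000 bytes.
Track D: 2 minutes 19 seconds = 139 s; 22,050 × 139 × 1 × 2 = 6,129,900 bytes.
Track E: 19:22 (min:sec) = 1,162 s; 50,000 × 1,162 × 3 × 2 = 348,600,000 bytes.
Total = 11,806,241,700 bytes = 11.0 GiB.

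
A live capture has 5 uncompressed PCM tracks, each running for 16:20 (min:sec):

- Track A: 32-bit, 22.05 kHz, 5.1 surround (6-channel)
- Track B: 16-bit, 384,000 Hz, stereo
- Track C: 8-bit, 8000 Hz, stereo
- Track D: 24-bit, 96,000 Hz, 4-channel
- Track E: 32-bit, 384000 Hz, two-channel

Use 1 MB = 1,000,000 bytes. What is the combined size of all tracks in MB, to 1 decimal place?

16:20 (min:sec) = 980 s.
Track A: 22,050 × 980 × 4 × 6 = 518,616,000 bytes.
Track B: 384,000 × 980 × 2 × 2 = 1,505,280,000 bytes.
Track C: 8,000 × 980 × 1 × 2 = 15,680,000 bytes.
Track D: 96,000 × 980 × 3 × 4 = 1,128,960,000 bytes.
Track E: 384,000 × 980 × 4 × 2 = 3,010,560,000 bytes.
Total = 6,179,096,000 bytes = 6179.1 MB.

6179.1 MB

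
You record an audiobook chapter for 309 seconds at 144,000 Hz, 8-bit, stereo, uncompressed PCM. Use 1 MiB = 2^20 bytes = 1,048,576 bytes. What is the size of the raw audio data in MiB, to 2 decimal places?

Bytes = 144,000 samples/s × 309 s × 1 bytes/sample × 2 ch = 88,992,000 bytes.
88,992,000 / 1,048,576 = 84.87 MiB.

84.87 MiB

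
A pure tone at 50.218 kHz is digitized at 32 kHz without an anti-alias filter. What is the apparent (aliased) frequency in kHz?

13.782 kHz

Nyquist = 32,000/2 = 16,000 Hz; 50,218 Hz exceeds it.
Alias = |50,218 − 2×32,000| = |50,218 − 64,000| = 13,782 Hz = 13.782 kHz.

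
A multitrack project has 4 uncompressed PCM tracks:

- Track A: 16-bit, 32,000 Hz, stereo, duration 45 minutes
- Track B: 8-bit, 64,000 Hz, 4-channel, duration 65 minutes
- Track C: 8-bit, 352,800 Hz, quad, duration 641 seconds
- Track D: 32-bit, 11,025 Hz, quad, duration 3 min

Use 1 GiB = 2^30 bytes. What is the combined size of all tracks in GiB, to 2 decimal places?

2.12 GiB

Track A: 45 minutes = 2,700 s; 32,000 × 2,700 × 2 × 2 = 345,600,000 bytes.
Track B: 65 minutes = 3,900 s; 64,000 × 3,900 × 1 × 4 = 998,400,000 bytes.
Track C: 352,800 × 641 × 1 × 4 = 904,579,200 bytes.
Track D: 3 min = 180 s; 11,025 × 180 × 4 × 4 = 31,752,000 bytes.
Total = 2,280,331,200 bytes = 2.12 GiB.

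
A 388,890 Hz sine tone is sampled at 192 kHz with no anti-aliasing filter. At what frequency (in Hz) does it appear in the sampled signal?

Nyquist = 192,000/2 = 96,000 Hz; 388,890 Hz exceeds it.
Alias = |388,890 − 2×192,000| = |388,890 − 384,000| = 4,890 Hz.

4,890 Hz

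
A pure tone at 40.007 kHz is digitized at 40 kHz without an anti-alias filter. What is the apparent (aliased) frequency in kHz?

Nyquist = 40,000/2 = 20,000 Hz; 40,007 Hz exceeds it.
Alias = |40,007 − 1×40,000| = |40,007 − 40,000| = 7 Hz = 0.007 kHz.

0.007 kHz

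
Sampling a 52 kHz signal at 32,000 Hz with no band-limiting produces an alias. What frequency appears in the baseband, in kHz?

Nyquist = 32,000/2 = 16,000 Hz; 52,000 Hz exceeds it.
Alias = |52,000 − 2×32,000| = |52,000 − 64,000| = 12,000 Hz = 12 kHz.

12 kHz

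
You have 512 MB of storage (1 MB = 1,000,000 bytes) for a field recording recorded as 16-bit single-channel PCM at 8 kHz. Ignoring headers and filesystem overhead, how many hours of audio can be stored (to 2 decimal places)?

8.89 hours

Uncompressed byte rate = 8,000 × 2 × 1 = 16,000 bytes/s.
Capacity = 512 × 1,000,000 = 512,000,000 bytes.
512,000,000 / 16,000 ≈ 32000 s → 8.89 hours.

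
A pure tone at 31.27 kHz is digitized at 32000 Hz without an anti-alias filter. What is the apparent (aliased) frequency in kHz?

Nyquist = 32,000/2 = 16,000 Hz; 31,270 Hz exceeds it.
Alias = |31,270 − 1×32,000| = |31,270 − 32,000| = 730 Hz = 0.73 kHz.

0.73 kHz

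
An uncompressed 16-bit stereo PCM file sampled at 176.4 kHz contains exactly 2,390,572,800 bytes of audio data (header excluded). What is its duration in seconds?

3,388 seconds

Byte rate = 176,400 × 2 × 2 = 705,600 bytes/s.
Duration = 2,390,572,800 / 705,600 = 3,388 s.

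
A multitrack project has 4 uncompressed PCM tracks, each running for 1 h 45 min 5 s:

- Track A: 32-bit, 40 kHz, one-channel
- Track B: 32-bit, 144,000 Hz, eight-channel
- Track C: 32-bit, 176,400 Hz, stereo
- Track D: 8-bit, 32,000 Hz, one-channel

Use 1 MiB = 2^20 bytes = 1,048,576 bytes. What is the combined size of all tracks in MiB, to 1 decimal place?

1 h 45 min 5 s = 6,305 s.
Track A: 40,000 × 6,305 × 4 × 1 = 1,008,800,000 bytes.
Track B: 144,000 × 6,305 × 4 × 8 = 29,053,440,000 bytes.
Track C: 176,400 × 6,305 × 4 × 2 = 8,897,616,000 bytes.
Track D: 32,000 × 6,305 × 1 × 1 = 201,760,000 bytes.
Total = 39,161,616,000 bytes = 37347.4 MiB.

37347.4 MiB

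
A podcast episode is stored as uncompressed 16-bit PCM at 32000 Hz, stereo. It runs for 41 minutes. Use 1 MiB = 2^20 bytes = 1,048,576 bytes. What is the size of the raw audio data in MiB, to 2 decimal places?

Duration = 41 minutes = 2,460 s.
Bytes = 32,000 samples/s × 2,460 s × 2 bytes/sample × 2 ch = 314,880,000 bytes.
314,880,000 / 1,048,576 = 300.29 MiB.

300.29 MiB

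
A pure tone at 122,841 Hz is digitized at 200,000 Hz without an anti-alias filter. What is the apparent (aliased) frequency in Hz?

77,159 Hz

Nyquist = 200,000/2 = 100,000 Hz; 122,841 Hz exceeds it.
Alias = |122,841 − 1×200,000| = |122,841 − 200,000| = 77,159 Hz.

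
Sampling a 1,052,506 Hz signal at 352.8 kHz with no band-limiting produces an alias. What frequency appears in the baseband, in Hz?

5,894 Hz

Nyquist = 352,800/2 = 176,400 Hz; 1,052,506 Hz exceeds it.
Alias = |1,052,506 − 3×352,800| = |1,052,506 − 1,058,400| = 5,894 Hz.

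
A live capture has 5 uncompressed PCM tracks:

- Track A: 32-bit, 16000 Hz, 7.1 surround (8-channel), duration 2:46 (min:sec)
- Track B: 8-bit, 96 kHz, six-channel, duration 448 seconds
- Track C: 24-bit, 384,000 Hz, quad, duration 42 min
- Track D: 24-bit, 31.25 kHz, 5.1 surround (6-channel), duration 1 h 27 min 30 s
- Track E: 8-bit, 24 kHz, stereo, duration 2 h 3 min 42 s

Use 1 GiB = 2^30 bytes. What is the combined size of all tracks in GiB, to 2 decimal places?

14.22 GiB

Track A: 2:46 (min:sec) = 166 s; 16,000 × 166 × 4 × 8 = 84,992,000 bytes.
Track B: 96,000 × 448 × 1 × 6 = 258,048,000 bytes.
Track C: 42 min = 2,520 s; 384,000 × 2,520 × 3 × 4 = 11,612,160,000 bytes.
Track D: 1 h 27 min 30 s = 5,250 s; 31,250 × 5,250 × 3 × 6 = 2,953,125,000 bytes.
Track E: 2 h 3 min 42 s = 7,422 s; 24,000 × 7,422 × 1 × 2 = 356,256,000 bytes.
Total = 15,264,581,000 bytes = 14.22 GiB.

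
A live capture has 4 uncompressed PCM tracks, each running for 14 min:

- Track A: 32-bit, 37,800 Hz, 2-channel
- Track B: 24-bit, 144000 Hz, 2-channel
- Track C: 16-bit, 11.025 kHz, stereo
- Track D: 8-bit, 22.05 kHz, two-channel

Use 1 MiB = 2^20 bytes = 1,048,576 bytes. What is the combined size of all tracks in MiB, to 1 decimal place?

14 min = 840 s.
Track A: 37,800 × 840 × 4 × 2 = 254,016,000 bytes.
Track B: 144,000 × 840 × 3 × 2 = 725,760,000 bytes.
Track C: 11,025 × 840 × 2 × 2 = 37,044,000 bytes.
Track D: 22,050 × 840 × 1 × 2 = 37,044,000 bytes.
Total = 1,053,864,000 bytes = 1005.0 MiB.

1005.0 MiB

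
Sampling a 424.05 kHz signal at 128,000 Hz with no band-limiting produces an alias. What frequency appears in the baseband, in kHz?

Nyquist = 128,000/2 = 64,000 Hz; 424,050 Hz exceeds it.
Alias = |424,050 − 3×128,000| = |424,050 − 384,000| = 40,050 Hz = 40.05 kHz.

40.05 kHz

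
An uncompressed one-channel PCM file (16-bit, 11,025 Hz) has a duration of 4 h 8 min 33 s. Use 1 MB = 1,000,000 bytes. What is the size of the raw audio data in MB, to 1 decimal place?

328.8 MB

Duration = 4 h 8 min 33 s = 14,913 s.
Bytes = 11,025 samples/s × 14,913 s × 2 bytes/sample × 1 ch = 328,831,650 bytes.
328,831,650 / 1,000,000 = 328.8 MB.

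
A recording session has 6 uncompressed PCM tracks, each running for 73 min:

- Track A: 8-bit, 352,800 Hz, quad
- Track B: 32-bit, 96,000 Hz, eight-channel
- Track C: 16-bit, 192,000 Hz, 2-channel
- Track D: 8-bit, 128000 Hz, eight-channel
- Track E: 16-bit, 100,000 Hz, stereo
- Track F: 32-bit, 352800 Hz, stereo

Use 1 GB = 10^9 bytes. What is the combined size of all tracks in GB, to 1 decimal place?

41.6 GB

73 min = 4,380 s.
Track A: 352,800 × 4,380 × 1 × 4 = 6,181,056,000 bytes.
Track B: 96,000 × 4,380 × 4 × 8 = 13,455,360,000 bytes.
Track C: 192,000 × 4,380 × 2 × 2 = 3,363,840,000 bytes.
Track D: 128,000 × 4,380 × 1 × 8 = 4,485,120,000 bytes.
Track E: 100,000 × 4,380 × 2 × 2 = 1,752,000,000 bytes.
Track F: 352,800 × 4,380 × 4 × 2 = 12,362,112,000 bytes.
Total = 41,599,488,000 bytes = 41.6 GB.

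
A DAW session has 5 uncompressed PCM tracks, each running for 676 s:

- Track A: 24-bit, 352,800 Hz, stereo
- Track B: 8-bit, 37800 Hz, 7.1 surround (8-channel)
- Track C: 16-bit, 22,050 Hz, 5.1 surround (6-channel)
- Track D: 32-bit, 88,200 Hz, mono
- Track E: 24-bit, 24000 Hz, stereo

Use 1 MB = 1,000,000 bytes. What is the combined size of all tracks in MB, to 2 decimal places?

2150.09 MB

Track A: 352,800 × 676 × 3 × 2 = 1,430,956,800 bytes.
Track B: 37,800 × 676 × 1 × 8 = 204,422,400 bytes.
Track C: 22,050 × 676 × 2 × 6 = 178,869,600 bytes.
Track D: 88,200 × 676 × 4 × 1 = 238,492,800 bytes.
Track E: 24,000 × 676 × 3 × 2 = 97,344,000 bytes.
Total = 2,150,085,600 bytes = 2150.09 MB.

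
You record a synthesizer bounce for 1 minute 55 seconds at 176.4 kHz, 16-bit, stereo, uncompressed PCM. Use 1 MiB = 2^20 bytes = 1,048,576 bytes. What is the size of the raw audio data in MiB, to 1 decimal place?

77.4 MiB

Duration = 1 minute 55 seconds = 115 s.
Bytes = 176,400 samples/s × 115 s × 2 bytes/sample × 2 ch = 81,144,000 bytes.
81,144,000 / 1,048,576 = 77.4 MiB.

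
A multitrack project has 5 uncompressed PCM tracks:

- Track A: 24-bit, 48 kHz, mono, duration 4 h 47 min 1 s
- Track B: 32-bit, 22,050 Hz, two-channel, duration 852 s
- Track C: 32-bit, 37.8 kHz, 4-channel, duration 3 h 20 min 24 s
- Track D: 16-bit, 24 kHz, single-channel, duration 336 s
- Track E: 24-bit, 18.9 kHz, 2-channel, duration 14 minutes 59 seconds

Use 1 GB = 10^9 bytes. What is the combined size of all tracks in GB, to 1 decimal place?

Track A: 4 h 47 min 1 s = 17,221 s; 48,000 × 17,221 × 3 × 1 = 2,479,824,000 bytes.
Track B: 22,050 × 852 × 4 × 2 = 150,292,800 bytes.
Track C: 3 h 20 min 24 s = 12,024 s; 37,800 × 12,024 × 4 × 4 = 7,272,115,200 bytes.
Track D: 24,000 × 336 × 2 × 1 = 16,128,000 bytes.
Track E: 14 minutes 59 seconds = 899 s; 18,900 × 899 × 3 × 2 = 101,946,600 bytes.
Total = 10,020,306,600 bytes = 10.0 GB.

10.0 GB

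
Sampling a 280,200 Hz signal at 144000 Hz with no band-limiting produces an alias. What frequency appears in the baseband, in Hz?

7,800 Hz

Nyquist = 144,000/2 = 72,000 Hz; 280,200 Hz exceeds it.
Alias = |280,200 − 2×144,000| = |280,200 − 288,000| = 7,800 Hz.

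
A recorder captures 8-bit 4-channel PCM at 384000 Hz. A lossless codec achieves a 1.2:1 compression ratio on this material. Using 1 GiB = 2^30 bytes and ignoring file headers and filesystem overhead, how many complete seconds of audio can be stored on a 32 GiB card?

Uncompressed byte rate = 384,000 × 1 × 4 = 1,536,000 bytes/s.
After 1.2:1 compression, effective rate ≈ 1280000 bytes/s.
Capacity = 32 × 1,073,741,824 = 34,359,738,368 bytes.
34,359,738,368 / effective rate ≈ 26843.55 s → 26,843 seconds.

26,843 seconds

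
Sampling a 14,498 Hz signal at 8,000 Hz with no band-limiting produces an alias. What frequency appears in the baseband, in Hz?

1,502 Hz

Nyquist = 8,000/2 = 4,000 Hz; 14,498 Hz exceeds it.
Alias = |14,498 − 2×8,000| = |14,498 − 16,000| = 1,502 Hz.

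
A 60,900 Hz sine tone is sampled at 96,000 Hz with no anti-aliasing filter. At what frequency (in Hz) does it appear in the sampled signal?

35,100 Hz

Nyquist = 96,000/2 = 48,000 Hz; 60,900 Hz exceeds it.
Alias = |60,900 − 1×96,000| = |60,900 − 96,000| = 35,100 Hz.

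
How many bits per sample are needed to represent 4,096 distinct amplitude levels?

12 bits

log2(4,096) = 12.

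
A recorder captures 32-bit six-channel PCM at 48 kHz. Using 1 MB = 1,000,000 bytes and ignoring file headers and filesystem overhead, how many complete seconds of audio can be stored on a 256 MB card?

Uncompressed byte rate = 48,000 × 4 × 6 = 1,152,000 bytes/s.
Capacity = 256 × 1,000,000 = 256,000,000 bytes.
256,000,000 / 1,152,000 ≈ 222.22 s → 222 seconds.

222 seconds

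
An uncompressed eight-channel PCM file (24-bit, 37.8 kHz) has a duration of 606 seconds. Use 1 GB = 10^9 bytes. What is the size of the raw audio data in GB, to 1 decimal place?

Bytes = 37,800 samples/s × 606 s × 3 bytes/sample × 8 ch = 549,763,200 bytes.
549,763,200 / 1,000,000,000 = 0.5 GB.

0.5 GB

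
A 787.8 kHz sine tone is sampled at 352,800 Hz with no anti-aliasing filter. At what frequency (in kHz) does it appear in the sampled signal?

Nyquist = 352,800/2 = 176,400 Hz; 787,800 Hz exceeds it.
Alias = |787,800 − 2×352,800| = |787,800 − 705,600| = 82,200 Hz = 82.2 kHz.

82.2 kHz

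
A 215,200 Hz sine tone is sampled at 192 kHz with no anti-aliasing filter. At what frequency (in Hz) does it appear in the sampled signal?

23,200 Hz

Nyquist = 192,000/2 = 96,000 Hz; 215,200 Hz exceeds it.
Alias = |215,200 − 1×192,000| = |215,200 − 192,000| = 23,200 Hz.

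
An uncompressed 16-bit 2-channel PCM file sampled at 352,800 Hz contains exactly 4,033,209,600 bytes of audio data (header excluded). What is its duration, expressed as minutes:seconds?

47:38

Byte rate = 352,800 × 2 × 2 = 1,411,200 bytes/s.
Duration = 4,033,209,600 / 1,411,200 = 2,858 s.
2,858 s = 47:38.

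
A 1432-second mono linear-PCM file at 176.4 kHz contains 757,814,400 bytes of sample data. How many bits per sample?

24 bits

Bytes per sample = 757,814,400 / (176,400 × 1,432 × 1) = 757,814,400 / 252,604,800 = 3.
Bit depth = 3 × 8 = 24 bits.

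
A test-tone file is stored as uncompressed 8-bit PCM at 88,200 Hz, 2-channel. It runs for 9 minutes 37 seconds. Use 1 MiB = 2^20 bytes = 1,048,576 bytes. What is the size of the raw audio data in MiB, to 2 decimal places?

97.07 MiB

Duration = 9 minutes 37 seconds = 577 s.
Bytes = 88,200 samples/s × 577 s × 1 bytes/sample × 2 ch = 101,782,800 bytes.
101,782,800 / 1,048,576 = 97.07 MiB.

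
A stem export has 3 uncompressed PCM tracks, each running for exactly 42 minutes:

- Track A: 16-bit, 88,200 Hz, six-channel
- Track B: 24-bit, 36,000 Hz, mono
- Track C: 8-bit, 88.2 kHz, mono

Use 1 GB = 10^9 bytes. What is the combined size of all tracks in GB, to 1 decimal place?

exactly 42 minutes = 2,520 s.
Track A: 88,200 × 2,520 × 2 × 6 = 2,667,168,000 bytes.
Track B: 36,000 × 2,520 × 3 × 1 = 272,160,000 bytes.
Track C: 88,200 × 2,520 × 1 × 1 = 222,264,000 bytes.
Total = 3,161,592,000 bytes = 3.2 GB.

3.2 GB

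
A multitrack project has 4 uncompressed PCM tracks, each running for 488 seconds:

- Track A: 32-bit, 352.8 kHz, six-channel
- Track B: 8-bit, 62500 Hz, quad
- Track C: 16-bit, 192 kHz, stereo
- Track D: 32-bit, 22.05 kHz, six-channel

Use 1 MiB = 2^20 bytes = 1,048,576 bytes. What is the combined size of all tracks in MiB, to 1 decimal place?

4660.6 MiB

Track A: 352,800 × 488 × 4 × 6 = 4,131,993,600 bytes.
Track B: 62,500 × 488 × 1 × 4 = 122,000,000 bytes.
Track C: 192,000 × 488 × 2 × 2 = 374,784,000 bytes.
Track D: 22,050 × 488 × 4 × 6 = 258,249,600 bytes.
Total = 4,887,027,200 bytes = 4660.6 MiB.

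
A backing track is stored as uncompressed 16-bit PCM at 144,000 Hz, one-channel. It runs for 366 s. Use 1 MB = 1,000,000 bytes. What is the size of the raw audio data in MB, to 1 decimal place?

105.4 MB

Bytes = 144,000 samples/s × 366 s × 2 bytes/sample × 1 ch = 105,408,000 bytes.
105,408,000 / 1,000,000 = 105.4 MB.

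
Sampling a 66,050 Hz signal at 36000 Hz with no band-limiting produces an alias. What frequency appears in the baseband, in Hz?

5,950 Hz

Nyquist = 36,000/2 = 18,000 Hz; 66,050 Hz exceeds it.
Alias = |66,050 − 2×36,000| = |66,050 − 72,000| = 5,950 Hz.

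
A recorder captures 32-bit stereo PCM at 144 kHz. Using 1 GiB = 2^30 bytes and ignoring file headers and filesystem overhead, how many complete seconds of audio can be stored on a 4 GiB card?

3,728 seconds

Uncompressed byte rate = 144,000 × 4 × 2 = 1,152,000 bytes/s.
Capacity = 4 × 1,073,741,824 = 4,294,967,296 bytes.
4,294,967,296 / 1,152,000 ≈ 3728.27 s → 3,728 seconds.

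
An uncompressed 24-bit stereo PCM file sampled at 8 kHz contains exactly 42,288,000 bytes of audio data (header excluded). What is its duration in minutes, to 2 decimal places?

14.68 minutes

Byte rate = 8,000 × 3 × 2 = 48,000 bytes/s.
Duration = 42,288,000 / 48,000 = 881 s.
881 s / 60 = 14.68 minutes.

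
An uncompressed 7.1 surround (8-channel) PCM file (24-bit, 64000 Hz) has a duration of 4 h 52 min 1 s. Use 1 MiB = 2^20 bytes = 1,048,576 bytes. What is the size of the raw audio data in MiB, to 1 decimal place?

Duration = 4 h 52 min 1 s = 17,521 s.
Bytes = 64,000 samples/s × 17,521 s × 3 bytes/sample × 8 ch = 26,912,256,000 bytes.
26,912,256,000 / 1,048,576 = 25665.5 MiB.

25665.5 MiB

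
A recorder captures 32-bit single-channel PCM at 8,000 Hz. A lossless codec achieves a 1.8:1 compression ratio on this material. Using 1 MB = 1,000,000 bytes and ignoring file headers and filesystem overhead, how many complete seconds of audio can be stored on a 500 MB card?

Uncompressed byte rate = 8,000 × 4 × 1 = 32,000 bytes/s.
After 1.8:1 compression, effective rate ≈ 17777.78 bytes/s.
Capacity = 500 × 1,000,000 = 500,000,000 bytes.
500,000,000 / effective rate ≈ 28125 s → 28,125 seconds.

28,125 seconds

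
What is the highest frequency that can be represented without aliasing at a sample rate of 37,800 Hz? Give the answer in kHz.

18.9 kHz

Nyquist frequency = sample rate / 2 = 37,800 / 2 = 18.9 kHz.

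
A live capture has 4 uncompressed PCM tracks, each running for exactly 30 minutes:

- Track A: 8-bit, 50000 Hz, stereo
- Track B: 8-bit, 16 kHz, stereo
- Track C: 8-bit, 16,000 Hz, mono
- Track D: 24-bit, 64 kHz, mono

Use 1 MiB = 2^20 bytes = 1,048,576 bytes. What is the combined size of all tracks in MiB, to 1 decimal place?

583.6 MiB

exactly 30 minutes = 1,800 s.
Track A: 50,000 × 1,800 × 1 × 2 = 180,000,000 bytes.
Track B: 16,000 × 1,800 × 1 × 2 = 57,600,000 bytes.
Track C: 16,000 × 1,800 × 1 × 1 = 28,800,000 bytes.
Track D: 64,000 × 1,800 × 3 × 1 = 345,600,000 bytes.
Total = 612,000,000 bytes = 583.6 MiB.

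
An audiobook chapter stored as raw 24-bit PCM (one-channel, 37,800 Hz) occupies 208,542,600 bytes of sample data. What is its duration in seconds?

1,839 seconds

Byte rate = 37,800 × 3 × 1 = 113,400 bytes/s.
Duration = 208,542,600 / 113,400 = 1,839 s.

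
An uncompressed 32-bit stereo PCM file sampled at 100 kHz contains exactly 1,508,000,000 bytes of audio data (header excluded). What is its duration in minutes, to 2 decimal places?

31.42 minutes

Byte rate = 100,000 × 4 × 2 = 800,000 bytes/s.
Duration = 1,508,000,000 / 800,000 = 1,885 s.
1,885 s / 60 = 31.42 minutes.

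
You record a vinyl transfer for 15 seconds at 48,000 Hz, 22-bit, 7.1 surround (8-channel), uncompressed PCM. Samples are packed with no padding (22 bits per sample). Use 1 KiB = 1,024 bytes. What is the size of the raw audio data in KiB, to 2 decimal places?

15468.75 KiB

Bits = 48,000 × 15 × 22 × 8 = 126,720,000 bits = 15,840,000 bytes.
15,840,000 / 1,024 = 15468.75 KiB.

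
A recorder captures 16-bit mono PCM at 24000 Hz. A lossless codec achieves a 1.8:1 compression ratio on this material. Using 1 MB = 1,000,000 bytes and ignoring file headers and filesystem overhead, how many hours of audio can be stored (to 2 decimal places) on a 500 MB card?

Uncompressed byte rate = 24,000 × 2 × 1 = 48,000 bytes/s.
After 1.8:1 compression, effective rate ≈ 26666.67 bytes/s.
Capacity = 500 × 1,000,000 = 500,000,000 bytes.
500,000,000 / effective rate ≈ 18750 s → 5.21 hours.

5.21 hours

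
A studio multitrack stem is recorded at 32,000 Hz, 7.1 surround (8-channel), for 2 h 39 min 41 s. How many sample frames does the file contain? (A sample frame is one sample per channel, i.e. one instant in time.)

2 h 39 min 41 s = 9,581 s.
32,000 samples/s × 9,581 s = 306,592,000 frames.

306,592,000 sample frames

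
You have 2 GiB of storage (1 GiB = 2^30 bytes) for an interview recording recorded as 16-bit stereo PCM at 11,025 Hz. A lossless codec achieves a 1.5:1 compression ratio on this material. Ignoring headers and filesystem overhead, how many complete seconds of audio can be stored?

Uncompressed byte rate = 11,025 × 2 × 2 = 44,100 bytes/s.
After 1.5:1 compression, effective rate ≈ 29400 bytes/s.
Capacity = 2 × 1,073,741,824 = 2,147,483,648 bytes.
2,147,483,648 / effective rate ≈ 73043.66 s → 73,043 seconds.

73,043 seconds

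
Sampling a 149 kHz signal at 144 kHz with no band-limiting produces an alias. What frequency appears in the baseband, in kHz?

Nyquist = 144,000/2 = 72,000 Hz; 149,000 Hz exceeds it.
Alias = |149,000 − 1×144,000| = |149,000 − 144,000| = 5,000 Hz = 5 kHz.

5 kHz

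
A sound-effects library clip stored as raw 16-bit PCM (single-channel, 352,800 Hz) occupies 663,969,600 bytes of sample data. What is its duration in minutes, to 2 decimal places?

Byte rate = 352,800 × 2 × 1 = 705,600 bytes/s.
Duration = 663,969,600 / 705,600 = 941 s.
941 s / 60 = 15.68 minutes.

15.68 minutes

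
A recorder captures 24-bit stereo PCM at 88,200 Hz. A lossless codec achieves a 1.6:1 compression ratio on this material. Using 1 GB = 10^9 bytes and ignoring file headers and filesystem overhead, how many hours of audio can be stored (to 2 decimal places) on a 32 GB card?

Uncompressed byte rate = 88,200 × 3 × 2 = 529,200 bytes/s.
After 1.6:1 compression, effective rate ≈ 330750 bytes/s.
Capacity = 32 × 1,000,000,000 = 32,000,000,000 bytes.
32,000,000,000 / effective rate ≈ 96749.81 s → 26.87 hours.

26.87 hours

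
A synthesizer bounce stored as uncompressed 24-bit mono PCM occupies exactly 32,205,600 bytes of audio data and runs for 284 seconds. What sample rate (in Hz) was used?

37,800 Hz

Bytes = sample_rate × seconds × bytes_per_sample × channels.
sample_rate = 32,205,600 / (284 × 3 × 1) = 32,205,600 / 852 = 37,800 Hz.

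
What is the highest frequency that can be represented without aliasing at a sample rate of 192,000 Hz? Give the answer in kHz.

96 kHz

Nyquist frequency = sample rate / 2 = 192,000 / 2 = 96 kHz.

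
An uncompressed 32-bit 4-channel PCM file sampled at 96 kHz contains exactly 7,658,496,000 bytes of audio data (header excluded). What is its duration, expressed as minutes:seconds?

83:06

Byte rate = 96,000 × 4 × 4 = 1,536,000 bytes/s.
Duration = 7,658,496,000 / 1,536,000 = 4,986 s.
4,986 s = 83:06.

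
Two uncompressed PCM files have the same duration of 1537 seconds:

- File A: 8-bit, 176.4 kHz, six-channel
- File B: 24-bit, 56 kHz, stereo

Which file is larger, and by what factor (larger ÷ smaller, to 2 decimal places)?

File A, by a factor of 3.15

File A: 176,400 × 1 × 6 = 1,058,400 bytes/s.
File B: 56,000 × 3 × 2 = 336,000 bytes/s.
File A is larger; ratio = 1,626,760,800 / 516,432,000 = 3.15.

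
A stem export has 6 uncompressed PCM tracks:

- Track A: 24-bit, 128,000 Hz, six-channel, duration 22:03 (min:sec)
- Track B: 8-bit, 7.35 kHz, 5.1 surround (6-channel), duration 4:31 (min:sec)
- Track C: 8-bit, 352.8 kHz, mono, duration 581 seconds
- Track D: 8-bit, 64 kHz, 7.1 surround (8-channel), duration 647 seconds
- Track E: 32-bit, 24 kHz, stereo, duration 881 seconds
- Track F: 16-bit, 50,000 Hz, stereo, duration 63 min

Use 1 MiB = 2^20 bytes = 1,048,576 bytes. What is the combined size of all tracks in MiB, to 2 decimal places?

4312.07 MiB

Track A: 22:03 (min:sec) = 1,323 s; 128,000 × 1,323 × 3 × 6 = 3,048,192,000 bytes.
Track B: 4:31 (min:sec) = 271 s; 7,350 × 271 × 1 × 6 = 11,951,100 bytes.
Track C: 352,800 × 581 × 1 × 1 = 204,976,800 bytes.
Track D: 64,000 × 647 × 1 × 8 = 331,264,000 bytes.
Track E: 24,000 × 881 × 4 × 2 = 169,152,000 bytes.
Track F: 63 min = 3,780 s; 50,000 × 3,780 × 2 × 2 = 756,000,000 bytes.
Total = 4,521,535,900 bytes = 4312.07 MiB.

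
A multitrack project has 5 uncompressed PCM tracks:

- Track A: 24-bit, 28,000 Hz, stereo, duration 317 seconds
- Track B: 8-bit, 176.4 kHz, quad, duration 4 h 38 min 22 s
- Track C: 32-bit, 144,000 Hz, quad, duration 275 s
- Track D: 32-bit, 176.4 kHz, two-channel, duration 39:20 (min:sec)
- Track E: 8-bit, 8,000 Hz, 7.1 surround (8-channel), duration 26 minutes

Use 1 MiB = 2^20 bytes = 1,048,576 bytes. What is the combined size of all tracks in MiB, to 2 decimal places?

15165.39 MiB

Track A: 28,000 × 317 × 3 × 2 = 53,256,000 bytes.
Track B: 4 h 38 min 22 s = 16,702 s; 176,400 × 16,702 × 1 × 4 = 11,784,931,200 bytes.
Track C: 144,000 × 275 × 4 × 4 = 633,600,000 bytes.
Track D: 39:20 (min:sec) = 2,360 s; 176,400 × 2,360 × 4 × 2 = 3,330,432,000 bytes.
Track E: 26 minutes = 1,560 s; 8,000 × 1,560 × 1 × 8 = 99,840,000 bytes.
Total = 15,902,059,200 bytes = 15165.39 MiB.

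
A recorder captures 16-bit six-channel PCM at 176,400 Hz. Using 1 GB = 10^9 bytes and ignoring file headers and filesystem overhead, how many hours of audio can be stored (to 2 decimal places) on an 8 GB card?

1.05 hours

Uncompressed byte rate = 176,400 × 2 × 6 = 2,116,800 bytes/s.
Capacity = 8 × 1,000,000,000 = 8,000,000,000 bytes.
8,000,000,000 / 2,116,800 ≈ 3779.29 s → 1.05 hours.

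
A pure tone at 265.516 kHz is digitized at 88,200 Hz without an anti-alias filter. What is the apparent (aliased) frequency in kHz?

0.916 kHz

Nyquist = 88,200/2 = 44,100 Hz; 265,516 Hz exceeds it.
Alias = |265,516 − 3×88,200| = |265,516 − 264,600| = 916 Hz = 0.916 kHz.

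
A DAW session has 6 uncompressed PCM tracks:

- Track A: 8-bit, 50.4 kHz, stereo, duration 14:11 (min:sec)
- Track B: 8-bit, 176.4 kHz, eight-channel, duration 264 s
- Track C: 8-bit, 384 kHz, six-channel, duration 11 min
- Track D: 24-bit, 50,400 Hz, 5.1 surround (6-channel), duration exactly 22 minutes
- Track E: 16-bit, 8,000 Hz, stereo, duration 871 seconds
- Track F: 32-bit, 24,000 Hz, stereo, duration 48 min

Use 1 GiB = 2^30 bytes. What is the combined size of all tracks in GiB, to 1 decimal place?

Track A: 14:11 (min:sec) = 851 s; 50,400 × 851 × 1 × 2 = 85,780,800 bytes.
Track B: 176,400 × 264 × 1 × 8 = 372,556,800 bytes.
Track C: 11 min = 660 s; 384,000 × 660 × 1 × 6 = 1,520,640,000 bytes.
Track D: exactly 22 minutes = 1,320 s; 50,400 × 1,320 × 3 × 6 = 1,197,504,000 bytes.
Track E: 8,000 × 871 × 2 × 2 = 27,872,000 bytes.
Track F: 48 min = 2,880 s; 24,000 × 2,880 × 4 × 2 = 552,960,000 bytes.
Total = 3,757,313,600 bytes = 3.5 GiB.

3.5 GiB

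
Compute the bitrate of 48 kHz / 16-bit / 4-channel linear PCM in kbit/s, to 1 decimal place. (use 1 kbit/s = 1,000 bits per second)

3072.0 kbit/s

Bit rate = 48,000 × 16 × 4 = 3,072,000 bits/s.
= 3072.0 kbit/s.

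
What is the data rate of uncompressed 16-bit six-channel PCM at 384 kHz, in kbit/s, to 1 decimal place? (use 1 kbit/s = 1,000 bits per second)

Bit rate = 384,000 × 16 × 6 = 36,864,000 bits/s.
= 36864.0 kbit/s.

36864.0 kbit/s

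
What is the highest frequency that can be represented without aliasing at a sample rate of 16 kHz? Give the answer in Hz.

8,000 Hz

Nyquist frequency = sample rate / 2 = 16,000 / 2 = 8,000 Hz.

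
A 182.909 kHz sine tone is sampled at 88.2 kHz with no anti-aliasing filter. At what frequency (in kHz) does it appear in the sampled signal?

Nyquist = 88,200/2 = 44,100 Hz; 182,909 Hz exceeds it.
Alias = |182,909 − 2×88,200| = |182,909 − 176,400| = 6,509 Hz = 6.509 kHz.

6.509 kHz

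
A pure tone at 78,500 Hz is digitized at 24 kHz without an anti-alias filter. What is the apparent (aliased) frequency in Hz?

6,500 Hz

Nyquist = 24,000/2 = 12,000 Hz; 78,500 Hz exceeds it.
Alias = |78,500 − 3×24,000| = |78,500 − 72,000| = 6,500 Hz.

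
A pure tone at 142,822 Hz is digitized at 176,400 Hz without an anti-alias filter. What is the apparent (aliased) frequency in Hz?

Nyquist = 176,400/2 = 88,200 Hz; 142,822 Hz exceeds it.
Alias = |142,822 − 1×176,400| = |142,822 − 176,400| = 33,578 Hz.

33,578 Hz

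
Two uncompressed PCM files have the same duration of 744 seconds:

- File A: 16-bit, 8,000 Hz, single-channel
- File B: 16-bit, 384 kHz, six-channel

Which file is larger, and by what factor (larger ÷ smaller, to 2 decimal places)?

File B, by a factor of 288.00

File A: 8,000 × 2 × 1 = 16,000 bytes/s.
File B: 384,000 × 2 × 6 = 4,608,000 bytes/s.
File B is larger; ratio = 3,428,352,000 / 11,904,000 = 288.00.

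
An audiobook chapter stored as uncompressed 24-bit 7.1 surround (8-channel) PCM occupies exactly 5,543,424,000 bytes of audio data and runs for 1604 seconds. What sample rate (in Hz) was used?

Bytes = sample_rate × seconds × bytes_per_sample × channels.
sample_rate = 5,543,424,000 / (1,604 × 3 × 8) = 5,543,424,000 / 38,496 = 144,000 Hz.

144,000 Hz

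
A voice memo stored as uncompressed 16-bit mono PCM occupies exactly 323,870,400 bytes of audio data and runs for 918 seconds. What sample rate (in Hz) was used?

Bytes = sample_rate × seconds × bytes_per_sample × channels.
sample_rate = 323,870,400 / (918 × 2 × 1) = 323,870,400 / 1,836 = 176,400 Hz.

176,400 Hz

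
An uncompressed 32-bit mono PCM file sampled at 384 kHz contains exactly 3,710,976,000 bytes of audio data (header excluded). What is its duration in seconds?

2,416 seconds

Byte rate = 384,000 × 4 × 1 = 1,536,000 bytes/s.
Duration = 3,710,976,000 / 1,536,000 = 2,416 s.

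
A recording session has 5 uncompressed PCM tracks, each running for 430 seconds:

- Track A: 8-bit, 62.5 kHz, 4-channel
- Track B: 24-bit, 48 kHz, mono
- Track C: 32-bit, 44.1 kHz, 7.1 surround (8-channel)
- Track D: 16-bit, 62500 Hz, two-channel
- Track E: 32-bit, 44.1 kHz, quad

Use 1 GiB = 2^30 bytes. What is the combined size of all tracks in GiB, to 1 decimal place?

Track A: 62,500 × 430 × 1 × 4 = 107,500,000 bytes.
Track B: 48,000 × 430 × 3 × 1 = 61,920,000 bytes.
Track C: 44,100 × 430 × 4 × 8 = 606,816,000 bytes.
Track D: 62,500 × 430 × 2 × 2 = 107,500,000 bytes.
Track E: 44,100 × 430 × 4 × 4 = 303,408,000 bytes.
Total = 1,187,144,000 bytes = 1.1 GiB.

1.1 GiB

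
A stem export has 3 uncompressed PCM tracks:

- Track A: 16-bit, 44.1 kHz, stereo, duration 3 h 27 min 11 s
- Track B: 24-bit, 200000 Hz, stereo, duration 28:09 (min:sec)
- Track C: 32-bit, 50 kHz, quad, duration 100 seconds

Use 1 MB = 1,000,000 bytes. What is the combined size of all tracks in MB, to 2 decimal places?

4299.63 MB

Track A: 3 h 27 min 11 s = 12,431 s; 44,100 × 12,431 × 2 × 2 = 2,192,828,400 bytes.
Track B: 28:09 (min:sec) = 1,689 s; 200,000 × 1,689 × 3 × 2 = 2,026,800,000 bytes.
Track C: 50,000 × 100 × 4 × 4 = 80,000,000 bytes.
Total = 4,299,628,400 bytes = 4299.63 MB.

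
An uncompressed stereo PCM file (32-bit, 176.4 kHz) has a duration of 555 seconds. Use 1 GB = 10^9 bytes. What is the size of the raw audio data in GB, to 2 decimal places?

Bytes = 176,400 samples/s × 555 s × 4 bytes/sample × 2 ch = 783,216,000 bytes.
783,216,000 / 1,000,000,000 = 0.78 GB.

0.78 GB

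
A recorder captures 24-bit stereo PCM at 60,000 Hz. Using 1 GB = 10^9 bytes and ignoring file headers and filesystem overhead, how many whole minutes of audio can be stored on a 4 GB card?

185 minutes

Uncompressed byte rate = 60,000 × 3 × 2 = 360,000 bytes/s.
Capacity = 4 × 1,000,000,000 = 4,000,000,000 bytes.
4,000,000,000 / 360,000 ≈ 11111.11 s → 185 minutes.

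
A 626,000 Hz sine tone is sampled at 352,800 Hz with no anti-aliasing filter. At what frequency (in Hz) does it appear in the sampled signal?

79,600 Hz

Nyquist = 352,800/2 = 176,400 Hz; 626,000 Hz exceeds it.
Alias = |626,000 − 2×352,800| = |626,000 − 705,600| = 79,600 Hz.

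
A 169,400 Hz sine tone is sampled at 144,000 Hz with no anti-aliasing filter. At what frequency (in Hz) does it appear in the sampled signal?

Nyquist = 144,000/2 = 72,000 Hz; 169,400 Hz exceeds it.
Alias = |169,400 − 1×144,000| = |169,400 − 144,000| = 25,400 Hz.

25,400 Hz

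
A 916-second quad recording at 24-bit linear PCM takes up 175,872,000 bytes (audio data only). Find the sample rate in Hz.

Bytes = sample_rate × seconds × bytes_per_sample × channels.
sample_rate = 175,872,000 / (916 × 3 × 4) = 175,872,000 / 10,992 = 16,000 Hz.

16,000 Hz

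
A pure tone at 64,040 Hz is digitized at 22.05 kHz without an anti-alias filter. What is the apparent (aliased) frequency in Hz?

Nyquist = 22,050/2 = 11,025 Hz; 64,040 Hz exceeds it.
Alias = |64,040 − 3×22,050| = |64,040 − 66,150| = 2,110 Hz.

2,110 Hz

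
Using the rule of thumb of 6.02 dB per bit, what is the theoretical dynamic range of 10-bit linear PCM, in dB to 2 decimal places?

60.20 dB

10 × 6.02 = 60.20 dB.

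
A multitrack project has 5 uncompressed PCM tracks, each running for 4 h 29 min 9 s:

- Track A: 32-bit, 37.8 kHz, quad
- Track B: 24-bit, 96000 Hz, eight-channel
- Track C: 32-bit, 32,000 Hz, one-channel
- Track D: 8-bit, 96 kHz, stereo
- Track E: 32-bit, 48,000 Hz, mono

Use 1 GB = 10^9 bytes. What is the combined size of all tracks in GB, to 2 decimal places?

55.24 GB

4 h 29 min 9 s = 16,149 s.
Track A: 37,800 × 16,149 × 4 × 4 = 9,766,915,200 bytes.
Track B: 96,000 × 16,149 × 3 × 8 = 37,207,296,000 bytes.
Track C: 32,000 × 16,149 × 4 × 1 = 2,067,072,000 bytes.
Track D: 96,000 × 16,149 × 1 × 2 = 3,100,608,000 bytes.
Track E: 48,000 × 16,149 × 4 × 1 = 3,100,608,000 bytes.
Total = 55,242,499,200 bytes = 55.24 GB.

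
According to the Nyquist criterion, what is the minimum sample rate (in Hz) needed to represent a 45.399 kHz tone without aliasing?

90,798 Hz

Minimum sample rate = 2 × 45,399 Hz = 90,798 Hz.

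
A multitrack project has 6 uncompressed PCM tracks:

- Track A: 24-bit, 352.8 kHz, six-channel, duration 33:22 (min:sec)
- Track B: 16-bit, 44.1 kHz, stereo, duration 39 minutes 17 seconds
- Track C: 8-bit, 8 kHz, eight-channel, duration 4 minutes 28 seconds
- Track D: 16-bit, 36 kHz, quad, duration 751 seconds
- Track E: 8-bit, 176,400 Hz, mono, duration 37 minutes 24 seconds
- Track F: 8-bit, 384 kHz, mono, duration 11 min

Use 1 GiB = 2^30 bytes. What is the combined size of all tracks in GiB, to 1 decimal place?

Track A: 33:22 (min:sec) = 2,002 s; 352,800 × 2,002 × 3 × 6 = 12,713,500,800 bytes.
Track B: 39 minutes 17 seconds = 2,357 s; 44,100 × 2,357 × 2 × 2 = 415,774,800 bytes.
Track C: 4 minutes 28 seconds = 268 s; 8,000 × 268 × 1 × 8 = 17,152,000 bytes.
Track D: 36,000 × 751 × 2 × 4 = 216,288,000 bytes.
Track E: 37 minutes 24 seconds = 2,244 s; 176,400 × 2,244 × 1 × 1 = 395,841,600 bytes.
Track F: 11 min = 660 s; 384,000 × 660 × 1 × 1 = 253,440,000 bytes.
Total = 14,011,997,200 bytes = 13.0 GiB.

13.0 GiB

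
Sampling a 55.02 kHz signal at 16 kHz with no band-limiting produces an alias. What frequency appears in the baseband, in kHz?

7.02 kHz

Nyquist = 16,000/2 = 8,000 Hz; 55,020 Hz exceeds it.
Alias = |55,020 − 3×16,000| = |55,020 − 48,000| = 7,020 Hz = 7.02 kHz.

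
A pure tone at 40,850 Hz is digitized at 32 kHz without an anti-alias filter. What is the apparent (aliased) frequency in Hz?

8,850 Hz

Nyquist = 32,000/2 = 16,000 Hz; 40,850 Hz exceeds it.
Alias = |40,850 − 1×32,000| = |40,850 − 32,000| = 8,850 Hz.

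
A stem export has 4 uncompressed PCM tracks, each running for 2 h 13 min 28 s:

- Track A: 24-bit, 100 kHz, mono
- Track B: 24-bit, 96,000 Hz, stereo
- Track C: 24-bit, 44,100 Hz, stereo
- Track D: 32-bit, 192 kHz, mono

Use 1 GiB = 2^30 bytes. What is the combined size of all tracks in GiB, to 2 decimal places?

14.23 GiB

2 h 13 min 28 s = 8,008 s.
Track A: 100,000 × 8,008 × 3 × 1 = 2,402,400,000 bytes.
Track B: 96,000 × 8,008 × 3 × 2 = 4,612,608,000 bytes.
Track C: 44,100 × 8,008 × 3 × 2 = 2,118,916,800 bytes.
Track D: 192,000 × 8,008 × 4 × 1 = 6,150,144,000 bytes.
Total = 15,284,068,800 bytes = 14.23 GiB.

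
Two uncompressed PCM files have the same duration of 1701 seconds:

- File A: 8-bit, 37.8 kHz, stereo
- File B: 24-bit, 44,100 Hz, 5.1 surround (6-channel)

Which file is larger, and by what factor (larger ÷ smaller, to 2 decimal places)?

File B, by a factor of 10.50

File A: 37,800 × 1 × 2 = 75,600 bytes/s.
File B: 44,100 × 3 × 6 = 793,800 bytes/s.
File B is larger; ratio = 1,350,253,800 / 128,595,600 = 10.50.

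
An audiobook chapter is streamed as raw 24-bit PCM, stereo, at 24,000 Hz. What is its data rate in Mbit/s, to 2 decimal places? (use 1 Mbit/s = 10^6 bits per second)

1.15 Mbit/s

Bit rate = 24,000 × 24 × 2 = 1,152,000 bits/s.
= 1.15 Mbit/s.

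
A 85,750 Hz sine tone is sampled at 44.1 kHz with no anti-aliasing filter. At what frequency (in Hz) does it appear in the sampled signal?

2,450 Hz

Nyquist = 44,100/2 = 22,050 Hz; 85,750 Hz exceeds it.
Alias = |85,750 − 2×44,100| = |85,750 − 88,200| = 2,450 Hz.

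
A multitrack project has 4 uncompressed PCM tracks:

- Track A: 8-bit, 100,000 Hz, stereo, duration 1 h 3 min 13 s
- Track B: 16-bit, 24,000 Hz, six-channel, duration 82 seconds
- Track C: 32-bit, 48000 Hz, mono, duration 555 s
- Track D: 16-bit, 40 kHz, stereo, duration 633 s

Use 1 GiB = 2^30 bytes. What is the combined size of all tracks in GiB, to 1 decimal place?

Track A: 1 h 3 min 13 s = 3,793 s; 100,000 × 3,793 × 1 × 2 = 758,600,000 bytes.
Track B: 24,000 × 82 × 2 × 6 = 23,616,000 bytes.
Track C: 48,000 × 555 × 4 × 1 = 106,560,000 bytes.
Track D: 40,000 × 633 × 2 × 2 = 101,280,000 bytes.
Total = 990,056,000 bytes = 0.9 GiB.

0.9 GiB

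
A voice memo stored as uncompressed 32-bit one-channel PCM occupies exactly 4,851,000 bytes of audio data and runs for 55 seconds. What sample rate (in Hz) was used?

Bytes = sample_rate × seconds × bytes_per_sample × channels.
sample_rate = 4,851,000 / (55 × 4 × 1) = 4,851,000 / 220 = 22,050 Hz.

22,050 Hz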